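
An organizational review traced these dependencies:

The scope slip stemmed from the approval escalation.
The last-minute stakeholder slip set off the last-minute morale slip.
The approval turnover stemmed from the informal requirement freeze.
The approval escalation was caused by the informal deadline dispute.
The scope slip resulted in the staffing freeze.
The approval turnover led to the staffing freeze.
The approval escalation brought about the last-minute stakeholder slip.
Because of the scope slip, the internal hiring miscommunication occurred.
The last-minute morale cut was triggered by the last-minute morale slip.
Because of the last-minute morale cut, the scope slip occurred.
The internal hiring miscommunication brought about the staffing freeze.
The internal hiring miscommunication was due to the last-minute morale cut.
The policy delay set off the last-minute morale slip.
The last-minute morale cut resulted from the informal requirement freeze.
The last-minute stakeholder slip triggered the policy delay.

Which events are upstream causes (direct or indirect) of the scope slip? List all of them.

Immediate causes of the scope slip: the approval escalation, the last-minute morale cut.
Further upstream: the informal requirement freeze, the informal deadline dispute, the last-minute stakeholder slip, the policy delay, the last-minute morale slip.

the approval escalation, the informal deadline dispute, the informal requirement freeze, the last-minute morale cut, the last-minute morale slip, the last-minute stakeholder slip, the policy delay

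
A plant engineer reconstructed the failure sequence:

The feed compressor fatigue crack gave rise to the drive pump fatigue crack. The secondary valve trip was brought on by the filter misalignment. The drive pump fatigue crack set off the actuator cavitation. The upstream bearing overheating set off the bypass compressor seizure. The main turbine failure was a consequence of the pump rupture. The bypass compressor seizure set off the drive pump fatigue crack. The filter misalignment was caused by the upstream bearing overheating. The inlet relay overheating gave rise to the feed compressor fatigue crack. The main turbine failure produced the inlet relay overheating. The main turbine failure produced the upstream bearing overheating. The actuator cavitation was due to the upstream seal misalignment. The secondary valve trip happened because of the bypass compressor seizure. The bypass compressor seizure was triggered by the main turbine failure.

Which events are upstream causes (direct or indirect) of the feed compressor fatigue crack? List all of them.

Immediate cause of the feed compressor fatigue crack: the inlet relay overheating.
Further upstream: the pump rupture, the main turbine failure.

the inlet relay overheating, the main turbine failure, the pump rupture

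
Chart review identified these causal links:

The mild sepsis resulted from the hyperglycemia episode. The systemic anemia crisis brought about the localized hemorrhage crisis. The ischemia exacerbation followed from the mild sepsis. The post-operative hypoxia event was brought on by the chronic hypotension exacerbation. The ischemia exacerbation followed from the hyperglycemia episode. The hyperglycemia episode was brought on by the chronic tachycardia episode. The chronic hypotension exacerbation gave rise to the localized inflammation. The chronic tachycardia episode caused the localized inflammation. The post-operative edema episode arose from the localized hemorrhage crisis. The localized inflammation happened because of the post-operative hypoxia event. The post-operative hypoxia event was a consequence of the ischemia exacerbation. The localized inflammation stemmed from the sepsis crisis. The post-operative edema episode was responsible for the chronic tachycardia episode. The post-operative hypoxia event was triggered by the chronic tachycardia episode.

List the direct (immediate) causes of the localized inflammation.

Upstream contributors include the systemic anemia crisis, the localized hemorrhage crisis, the post-operative edema episode, the hyperglycemia episode, the mild sepsis, the ischemia exacerbation, but only the chronic hypotension exacerbation, the chronic tachycardia episode, the post-operative hypoxia event, the sepsis crisis feed directly into the localized inflammation.

the chronic hypotension exacerbation, the chronic tachycardia episode, the post-operative hypoxia event, the sepsis crisis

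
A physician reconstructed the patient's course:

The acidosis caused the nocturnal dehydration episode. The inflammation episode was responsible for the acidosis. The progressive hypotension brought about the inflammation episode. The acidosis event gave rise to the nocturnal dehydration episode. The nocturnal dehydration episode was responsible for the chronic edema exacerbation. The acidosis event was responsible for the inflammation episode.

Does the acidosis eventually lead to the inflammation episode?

The acidosis leads to the nocturnal dehydration episode, the chronic edema exacerbation; the inflammation episode is not among them.

No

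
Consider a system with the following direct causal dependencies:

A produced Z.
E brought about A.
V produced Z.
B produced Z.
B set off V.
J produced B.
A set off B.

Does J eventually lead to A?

No

J leads to B, V, Z; A is not among them.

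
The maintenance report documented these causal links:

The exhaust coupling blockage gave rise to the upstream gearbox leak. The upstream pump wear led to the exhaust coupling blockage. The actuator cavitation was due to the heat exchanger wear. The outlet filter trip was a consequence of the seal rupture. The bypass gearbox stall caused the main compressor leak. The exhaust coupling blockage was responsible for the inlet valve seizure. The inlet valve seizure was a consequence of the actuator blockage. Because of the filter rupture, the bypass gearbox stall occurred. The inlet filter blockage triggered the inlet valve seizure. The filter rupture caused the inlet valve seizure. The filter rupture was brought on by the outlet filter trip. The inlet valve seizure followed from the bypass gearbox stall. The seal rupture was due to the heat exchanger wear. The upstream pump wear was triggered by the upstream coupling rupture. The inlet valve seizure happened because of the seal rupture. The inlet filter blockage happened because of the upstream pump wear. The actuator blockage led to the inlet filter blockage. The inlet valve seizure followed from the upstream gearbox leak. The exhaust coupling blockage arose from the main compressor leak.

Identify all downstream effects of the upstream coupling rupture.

Direct effects: the upstream pump wear.
2 steps out: the exhaust coupling blockage, the inlet filter blockage.
3 steps out: the upstream gearbox leak, the inlet valve seizure.
Not reachable from it: the heat exchanger wear, the actuator cavitation, the seal rupture, the outlet filter trip, the filter rupture, the bypass gearbox stall, the actuator blockage, the main compressor leak.

the exhaust coupling blockage, the inlet filter blockage, the inlet valve seizure, the upstream gearbox leak, the upstream pump wear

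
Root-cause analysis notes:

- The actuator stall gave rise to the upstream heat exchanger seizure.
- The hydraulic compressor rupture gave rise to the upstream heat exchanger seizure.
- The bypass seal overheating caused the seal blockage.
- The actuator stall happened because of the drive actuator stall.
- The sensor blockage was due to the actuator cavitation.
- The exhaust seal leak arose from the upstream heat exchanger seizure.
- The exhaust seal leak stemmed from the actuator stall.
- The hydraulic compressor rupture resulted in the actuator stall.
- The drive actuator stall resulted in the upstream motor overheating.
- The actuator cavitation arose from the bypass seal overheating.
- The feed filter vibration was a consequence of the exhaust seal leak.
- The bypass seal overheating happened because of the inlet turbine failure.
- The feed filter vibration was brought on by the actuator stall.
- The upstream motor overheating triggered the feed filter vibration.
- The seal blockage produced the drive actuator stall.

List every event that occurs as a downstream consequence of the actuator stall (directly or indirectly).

Direct effects: the upstream heat exchanger seizure, the exhaust seal leak, the feed filter vibration.
Not reachable from it: the inlet turbine failure, the bypass seal overheating, the seal blockage, the hydraulic compressor rupture, the drive actuator stall, the actuator cavitation, the upstream motor overheating, the sensor blockage.

the exhaust seal leak, the feed filter vibration, the upstream heat exchanger seizure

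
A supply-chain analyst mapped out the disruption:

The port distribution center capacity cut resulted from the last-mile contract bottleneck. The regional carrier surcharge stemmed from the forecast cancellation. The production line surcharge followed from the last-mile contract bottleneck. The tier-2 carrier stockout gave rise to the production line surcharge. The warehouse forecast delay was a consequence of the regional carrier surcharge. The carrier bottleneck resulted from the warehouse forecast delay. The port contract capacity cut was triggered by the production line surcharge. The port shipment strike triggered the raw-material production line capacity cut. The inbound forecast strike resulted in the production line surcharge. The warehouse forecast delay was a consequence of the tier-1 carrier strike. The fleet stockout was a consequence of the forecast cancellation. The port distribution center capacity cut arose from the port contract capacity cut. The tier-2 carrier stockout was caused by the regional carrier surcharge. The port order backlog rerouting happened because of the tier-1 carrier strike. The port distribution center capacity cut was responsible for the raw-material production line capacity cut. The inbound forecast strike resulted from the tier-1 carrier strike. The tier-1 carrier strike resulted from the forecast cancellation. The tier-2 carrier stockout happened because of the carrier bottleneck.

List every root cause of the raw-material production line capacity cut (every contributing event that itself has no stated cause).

Tracing upstream from the raw-material production line capacity cut: the raw-material production line capacity cut ← the port distribution center capacity cut ← the port contract capacity cut ← the production line surcharge ← the inbound forecast strike ← the tier-1 carrier strike ← the forecast cancellation.
A separate upstream branch: the raw-material production line capacity cut ← the port distribution center capacity cut ← the last-mile contract bottleneck.
A separate upstream branch: the raw-material production line capacity cut ← the port shipment strike.
Each of those chain origins has no stated cause.

the forecast cancellation, the last-mile contract bottleneck, the port shipment strike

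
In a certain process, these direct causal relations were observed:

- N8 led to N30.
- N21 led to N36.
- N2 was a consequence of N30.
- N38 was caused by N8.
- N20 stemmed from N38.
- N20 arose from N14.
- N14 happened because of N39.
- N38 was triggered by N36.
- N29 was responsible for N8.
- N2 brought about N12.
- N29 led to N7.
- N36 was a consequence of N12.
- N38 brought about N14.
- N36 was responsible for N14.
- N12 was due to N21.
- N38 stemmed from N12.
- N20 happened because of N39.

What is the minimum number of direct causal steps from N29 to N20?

3

Shortest chain: N29 → N8 → N38 → N20.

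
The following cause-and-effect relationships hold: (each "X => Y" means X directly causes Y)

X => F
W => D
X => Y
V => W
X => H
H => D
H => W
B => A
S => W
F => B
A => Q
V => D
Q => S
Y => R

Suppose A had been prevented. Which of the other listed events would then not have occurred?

Q, S

Downstream of A: Q, S, W, D.
Of those, still caused via another path: W, D.
The remainder have no surviving cause.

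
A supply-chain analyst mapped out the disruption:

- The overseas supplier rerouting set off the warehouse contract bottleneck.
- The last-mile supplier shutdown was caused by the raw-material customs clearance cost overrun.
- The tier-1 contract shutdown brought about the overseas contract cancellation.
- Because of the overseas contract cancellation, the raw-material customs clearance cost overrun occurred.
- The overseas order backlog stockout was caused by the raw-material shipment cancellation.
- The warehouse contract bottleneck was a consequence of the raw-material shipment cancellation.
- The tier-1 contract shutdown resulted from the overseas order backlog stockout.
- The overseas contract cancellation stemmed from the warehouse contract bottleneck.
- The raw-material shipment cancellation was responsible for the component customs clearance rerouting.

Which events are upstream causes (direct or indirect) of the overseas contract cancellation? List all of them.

the overseas order backlog stockout, the overseas supplier rerouting, the raw-material shipment cancellation, the tier-1 contract shutdown, the warehouse contract bottleneck

Immediate causes of the overseas contract cancellation: the warehouse contract bottleneck, the tier-1 contract shutdown.
Further upstream: the raw-material shipment cancellation, the overseas order backlog stockout, the overseas supplier rerouting.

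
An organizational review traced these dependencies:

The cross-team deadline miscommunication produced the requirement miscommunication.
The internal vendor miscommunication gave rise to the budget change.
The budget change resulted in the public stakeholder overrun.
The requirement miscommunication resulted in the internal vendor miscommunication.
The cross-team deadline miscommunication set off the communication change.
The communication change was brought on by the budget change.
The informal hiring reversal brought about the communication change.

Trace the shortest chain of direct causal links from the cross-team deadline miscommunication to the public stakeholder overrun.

the cross-team deadline miscommunication → the requirement miscommunication
the requirement miscommunication → the internal vendor miscommunication
the internal vendor miscommunication → the budget change
the budget change → the public stakeholder overrun
Length: 4 steps.

the cross-team deadline miscommunication → the requirement miscommunication → the internal vendor miscommunication → the budget change → the public stakeholder overrun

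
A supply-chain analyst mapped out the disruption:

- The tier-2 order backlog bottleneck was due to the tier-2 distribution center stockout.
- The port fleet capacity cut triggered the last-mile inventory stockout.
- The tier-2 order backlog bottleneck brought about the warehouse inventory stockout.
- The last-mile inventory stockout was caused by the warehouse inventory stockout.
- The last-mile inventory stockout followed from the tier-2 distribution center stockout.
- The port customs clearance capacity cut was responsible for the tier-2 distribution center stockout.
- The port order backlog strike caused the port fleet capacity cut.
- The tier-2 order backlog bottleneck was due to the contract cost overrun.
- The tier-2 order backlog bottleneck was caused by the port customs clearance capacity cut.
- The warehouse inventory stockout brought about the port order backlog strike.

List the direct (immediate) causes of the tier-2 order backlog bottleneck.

the contract cost overrun, the port customs clearance capacity cut, the tier-2 distribution center stockout → the tier-2 order backlog bottleneck with nothing further upstream stated.

the contract cost overrun, the port customs clearance capacity cut, the tier-2 distribution center stockout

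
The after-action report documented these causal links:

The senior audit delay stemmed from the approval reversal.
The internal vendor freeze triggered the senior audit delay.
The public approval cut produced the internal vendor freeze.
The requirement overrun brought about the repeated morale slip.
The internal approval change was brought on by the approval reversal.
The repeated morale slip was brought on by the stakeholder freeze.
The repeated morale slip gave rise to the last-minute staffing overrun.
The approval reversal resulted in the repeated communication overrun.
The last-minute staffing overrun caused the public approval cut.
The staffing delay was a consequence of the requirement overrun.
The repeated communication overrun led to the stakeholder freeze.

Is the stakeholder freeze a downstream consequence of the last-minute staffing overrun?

The last-minute staffing overrun leads to the public approval cut, the internal vendor freeze, the senior audit delay; the stakeholder freeze is not among them.

No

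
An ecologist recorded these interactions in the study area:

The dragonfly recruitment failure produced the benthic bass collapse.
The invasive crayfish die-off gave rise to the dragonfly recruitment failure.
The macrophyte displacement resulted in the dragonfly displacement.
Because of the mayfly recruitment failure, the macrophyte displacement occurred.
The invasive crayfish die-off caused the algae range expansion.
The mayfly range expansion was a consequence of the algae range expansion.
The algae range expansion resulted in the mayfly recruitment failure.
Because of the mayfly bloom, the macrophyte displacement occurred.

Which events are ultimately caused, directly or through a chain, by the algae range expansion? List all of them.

Direct effects: the mayfly recruitment failure, the mayfly range expansion.
2 steps out: the macrophyte displacement.
3 steps out: the dragonfly displacement.
Not reachable from it: the invasive crayfish die-off, the dragonfly recruitment failure, the benthic bass collapse, the mayfly bloom.

the dragonfly displacement, the macrophyte displacement, the mayfly range expansion, the mayfly recruitment failure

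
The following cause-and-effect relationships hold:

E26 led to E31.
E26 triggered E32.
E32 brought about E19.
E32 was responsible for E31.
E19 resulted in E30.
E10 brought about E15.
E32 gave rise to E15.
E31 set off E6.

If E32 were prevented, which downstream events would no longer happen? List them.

E19, E30

Downstream of E32: E31, E19, E30, E6, E15.
Of those, still caused via another path: E31, E6, E15.
The remainder have no surviving cause.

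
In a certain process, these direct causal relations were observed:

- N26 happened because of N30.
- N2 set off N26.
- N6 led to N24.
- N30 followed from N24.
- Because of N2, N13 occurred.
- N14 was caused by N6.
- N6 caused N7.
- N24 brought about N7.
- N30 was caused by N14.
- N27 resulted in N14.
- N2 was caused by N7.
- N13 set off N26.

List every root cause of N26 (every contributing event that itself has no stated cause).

N27, N6

Tracing upstream from N26: N26 ← N30 ← N24 ← N6.
A separate upstream branch: N26 ← N30 ← N14 ← N27.
Each of those chain origins has no stated cause.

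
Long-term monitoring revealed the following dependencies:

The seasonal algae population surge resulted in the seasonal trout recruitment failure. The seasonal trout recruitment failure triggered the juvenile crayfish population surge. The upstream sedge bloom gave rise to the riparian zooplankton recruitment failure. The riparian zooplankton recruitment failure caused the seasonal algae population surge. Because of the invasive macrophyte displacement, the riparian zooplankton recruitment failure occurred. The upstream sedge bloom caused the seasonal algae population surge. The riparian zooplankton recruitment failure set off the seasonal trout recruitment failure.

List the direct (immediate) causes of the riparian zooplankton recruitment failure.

the invasive macrophyte displacement, the upstream sedge bloom → the riparian zooplankton recruitment failure with nothing further upstream stated.

the invasive macrophyte displacement, the upstream sedge bloom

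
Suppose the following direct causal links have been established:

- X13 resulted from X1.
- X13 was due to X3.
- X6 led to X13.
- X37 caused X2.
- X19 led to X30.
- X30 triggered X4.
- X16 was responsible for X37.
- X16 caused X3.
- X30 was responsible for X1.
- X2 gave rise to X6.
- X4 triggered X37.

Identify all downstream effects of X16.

Direct effects: X37, X3.
2 steps out: X2, X13.
3 steps out: X6.
Not reachable from it: X19, X30, X4, X1.

X13, X2, X3, X37, X6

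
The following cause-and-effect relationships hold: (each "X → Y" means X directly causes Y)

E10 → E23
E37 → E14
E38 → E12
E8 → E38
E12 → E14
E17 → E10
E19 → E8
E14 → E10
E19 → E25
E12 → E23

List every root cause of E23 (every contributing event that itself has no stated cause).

E17, E19, E37

Tracing upstream from E23: E23 ← E12 ← E38 ← E8 ← E19.
A separate upstream branch: E23 ← E10 ← E17.
A separate upstream branch: E23 ← E10 ← E14 ← E37.
Each of those chain origins has no stated cause.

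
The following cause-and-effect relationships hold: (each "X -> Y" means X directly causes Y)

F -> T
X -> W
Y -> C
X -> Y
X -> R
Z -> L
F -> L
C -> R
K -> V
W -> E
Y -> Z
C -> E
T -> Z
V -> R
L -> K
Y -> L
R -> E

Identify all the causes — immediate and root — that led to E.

Immediate causes of E: W, C, R.
Further upstream: X, Y, F, T, Z, L, K, V.

C, F, K, L, R, T, V, W, X, Y, Z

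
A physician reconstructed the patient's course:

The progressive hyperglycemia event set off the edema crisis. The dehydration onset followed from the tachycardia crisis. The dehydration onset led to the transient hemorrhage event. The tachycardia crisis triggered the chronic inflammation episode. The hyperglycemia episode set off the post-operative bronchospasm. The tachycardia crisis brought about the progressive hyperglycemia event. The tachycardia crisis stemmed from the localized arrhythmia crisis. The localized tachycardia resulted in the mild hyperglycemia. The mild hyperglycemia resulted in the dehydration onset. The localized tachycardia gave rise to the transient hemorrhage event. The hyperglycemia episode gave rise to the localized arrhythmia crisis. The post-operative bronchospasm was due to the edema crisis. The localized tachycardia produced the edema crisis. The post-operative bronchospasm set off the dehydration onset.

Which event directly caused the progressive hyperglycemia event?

the tachycardia crisis

Upstream contributors include the hyperglycemia episode, the localized arrhythmia crisis, but only the tachycardia crisis feeds directly into the progressive hyperglycemia event.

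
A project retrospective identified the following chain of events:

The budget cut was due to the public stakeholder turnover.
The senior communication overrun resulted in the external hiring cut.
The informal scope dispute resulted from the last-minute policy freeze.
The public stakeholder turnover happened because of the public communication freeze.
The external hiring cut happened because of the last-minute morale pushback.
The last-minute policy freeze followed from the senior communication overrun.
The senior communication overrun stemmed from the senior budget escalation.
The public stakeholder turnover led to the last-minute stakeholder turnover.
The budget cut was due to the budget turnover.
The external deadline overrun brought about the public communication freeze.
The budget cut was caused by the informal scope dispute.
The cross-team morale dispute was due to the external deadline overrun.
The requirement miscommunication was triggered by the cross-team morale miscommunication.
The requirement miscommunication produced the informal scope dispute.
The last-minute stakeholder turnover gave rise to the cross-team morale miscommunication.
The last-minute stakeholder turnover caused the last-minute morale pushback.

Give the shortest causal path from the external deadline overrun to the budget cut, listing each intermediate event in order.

the external deadline overrun → the public communication freeze → the public stakeholder turnover → the budget cut

the external deadline overrun → the public communication freeze
the public communication freeze → the public stakeholder turnover
the public stakeholder turnover → the budget cut
Length: 3 steps.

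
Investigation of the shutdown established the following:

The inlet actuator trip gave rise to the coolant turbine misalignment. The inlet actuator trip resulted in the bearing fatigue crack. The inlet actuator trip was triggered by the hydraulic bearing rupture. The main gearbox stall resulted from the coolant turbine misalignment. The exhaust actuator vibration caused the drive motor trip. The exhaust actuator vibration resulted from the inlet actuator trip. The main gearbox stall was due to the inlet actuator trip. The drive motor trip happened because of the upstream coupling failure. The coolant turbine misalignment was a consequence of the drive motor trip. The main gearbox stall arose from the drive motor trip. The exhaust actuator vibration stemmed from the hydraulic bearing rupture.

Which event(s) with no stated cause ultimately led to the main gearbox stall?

Tracing upstream from the main gearbox stall: the main gearbox stall ← the inlet actuator trip ← the hydraulic bearing rupture.
A separate upstream branch: the main gearbox stall ← the drive motor trip ← the upstream coupling failure.
Each of those chain origins has no stated cause.

the hydraulic bearing rupture, the upstream coupling failure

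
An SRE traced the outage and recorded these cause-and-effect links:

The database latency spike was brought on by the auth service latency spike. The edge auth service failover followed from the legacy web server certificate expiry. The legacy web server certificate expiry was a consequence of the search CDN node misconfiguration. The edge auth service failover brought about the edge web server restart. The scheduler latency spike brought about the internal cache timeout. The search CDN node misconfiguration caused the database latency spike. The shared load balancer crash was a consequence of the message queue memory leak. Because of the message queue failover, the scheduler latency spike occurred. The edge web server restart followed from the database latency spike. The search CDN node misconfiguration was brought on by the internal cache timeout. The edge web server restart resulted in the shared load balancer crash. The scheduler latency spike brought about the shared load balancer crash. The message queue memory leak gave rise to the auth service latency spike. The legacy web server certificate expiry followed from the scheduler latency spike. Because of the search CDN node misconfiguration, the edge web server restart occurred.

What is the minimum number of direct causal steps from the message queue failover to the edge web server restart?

Shortest chain: the message queue failover → the scheduler latency spike → the internal cache timeout → the search CDN node misconfiguration → the edge web server restart.

4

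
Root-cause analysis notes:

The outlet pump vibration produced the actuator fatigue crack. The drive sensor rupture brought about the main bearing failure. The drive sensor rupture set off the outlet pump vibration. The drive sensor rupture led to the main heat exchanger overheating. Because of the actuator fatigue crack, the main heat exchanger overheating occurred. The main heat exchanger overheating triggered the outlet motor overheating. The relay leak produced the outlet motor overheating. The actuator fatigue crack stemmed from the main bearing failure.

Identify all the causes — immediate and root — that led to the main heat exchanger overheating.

the actuator fatigue crack, the drive sensor rupture, the main bearing failure, the outlet pump vibration

Immediate causes of the main heat exchanger overheating: the drive sensor rupture, the actuator fatigue crack.
Further upstream: the outlet pump vibration, the main bearing failure.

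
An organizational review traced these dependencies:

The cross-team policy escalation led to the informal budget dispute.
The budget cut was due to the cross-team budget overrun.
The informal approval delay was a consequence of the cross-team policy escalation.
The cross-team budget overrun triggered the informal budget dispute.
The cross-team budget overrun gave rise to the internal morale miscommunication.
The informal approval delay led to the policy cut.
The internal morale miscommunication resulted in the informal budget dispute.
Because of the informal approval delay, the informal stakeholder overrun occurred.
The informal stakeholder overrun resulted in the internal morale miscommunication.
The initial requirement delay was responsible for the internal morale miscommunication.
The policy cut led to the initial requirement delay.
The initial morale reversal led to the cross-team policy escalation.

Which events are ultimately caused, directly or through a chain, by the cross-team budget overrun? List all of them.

the budget cut, the informal budget dispute, the internal morale miscommunication

Direct effects: the budget cut, the internal morale miscommunication, the informal budget dispute.
Not reachable from it: the initial morale reversal, the cross-team policy escalation, the informal approval delay, the policy cut, the informal stakeholder overrun, the initial requirement delay.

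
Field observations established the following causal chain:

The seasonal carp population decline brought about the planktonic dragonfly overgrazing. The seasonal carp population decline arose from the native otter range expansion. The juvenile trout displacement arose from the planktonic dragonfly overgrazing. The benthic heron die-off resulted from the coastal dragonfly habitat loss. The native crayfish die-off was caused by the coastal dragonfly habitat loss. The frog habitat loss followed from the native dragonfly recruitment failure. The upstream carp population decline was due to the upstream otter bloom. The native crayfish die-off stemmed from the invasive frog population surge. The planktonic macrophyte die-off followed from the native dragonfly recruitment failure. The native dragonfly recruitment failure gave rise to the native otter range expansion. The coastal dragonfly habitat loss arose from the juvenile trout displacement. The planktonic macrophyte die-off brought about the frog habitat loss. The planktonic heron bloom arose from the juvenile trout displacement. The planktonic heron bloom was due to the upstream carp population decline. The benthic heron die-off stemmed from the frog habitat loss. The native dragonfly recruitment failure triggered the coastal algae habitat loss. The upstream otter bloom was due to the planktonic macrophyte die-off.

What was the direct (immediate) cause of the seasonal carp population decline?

Upstream contributors include the native dragonfly recruitment failure, but only the native otter range expansion feeds directly into the seasonal carp population decline.

the native otter range expansion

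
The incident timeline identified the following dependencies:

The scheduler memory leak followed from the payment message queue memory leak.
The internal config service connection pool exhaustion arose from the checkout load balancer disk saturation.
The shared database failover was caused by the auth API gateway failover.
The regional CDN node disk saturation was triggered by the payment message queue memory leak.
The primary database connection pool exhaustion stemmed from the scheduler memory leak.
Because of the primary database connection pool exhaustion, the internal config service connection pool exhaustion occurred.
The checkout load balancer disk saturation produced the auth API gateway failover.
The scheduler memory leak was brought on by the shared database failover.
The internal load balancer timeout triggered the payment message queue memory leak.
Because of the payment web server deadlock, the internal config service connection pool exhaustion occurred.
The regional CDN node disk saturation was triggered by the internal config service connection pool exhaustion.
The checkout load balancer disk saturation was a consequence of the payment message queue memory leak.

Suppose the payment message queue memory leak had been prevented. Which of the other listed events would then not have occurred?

Downstream of the payment message queue memory leak: the checkout load balancer disk saturation, the auth API gateway failover, the shared database failover, the scheduler memory leak, the primary database connection pool exhaustion, the internal config service connection pool exhaustion, the regional CDN node disk saturation.
Of those, still caused via another path: the internal config service connection pool exhaustion, the regional CDN node disk saturation.
The remainder have no surviving cause.

the auth API gateway failover, the checkout load balancer disk saturation, the primary database connection pool exhaustion, the scheduler memory leak, the shared database failover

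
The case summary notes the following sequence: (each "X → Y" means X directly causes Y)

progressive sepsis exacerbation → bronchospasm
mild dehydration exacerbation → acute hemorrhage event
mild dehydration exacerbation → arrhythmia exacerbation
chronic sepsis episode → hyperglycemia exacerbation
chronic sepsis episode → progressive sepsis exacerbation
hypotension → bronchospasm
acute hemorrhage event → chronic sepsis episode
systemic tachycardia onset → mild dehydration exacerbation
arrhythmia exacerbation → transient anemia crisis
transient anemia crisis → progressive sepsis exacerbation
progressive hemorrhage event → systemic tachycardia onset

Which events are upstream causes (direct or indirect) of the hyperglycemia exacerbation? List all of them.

Immediate cause of the hyperglycemia exacerbation: the chronic sepsis episode.
Further upstream: the progressive hemorrhage event, the systemic tachycardia onset, the mild dehydration exacerbation, the acute hemorrhage event.

the acute hemorrhage event, the chronic sepsis episode, the mild dehydration exacerbation, the progressive hemorrhage event, the systemic tachycardia onset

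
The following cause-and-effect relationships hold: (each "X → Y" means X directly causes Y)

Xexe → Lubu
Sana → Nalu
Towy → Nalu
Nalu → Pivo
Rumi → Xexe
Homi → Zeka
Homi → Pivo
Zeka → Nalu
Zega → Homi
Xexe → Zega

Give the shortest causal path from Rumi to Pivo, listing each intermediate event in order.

Rumi → Xexe → Zega → Homi → Pivo

Rumi → Xexe
Xexe → Zega
Zega → Homi
Homi → Pivo
Length: 4 steps.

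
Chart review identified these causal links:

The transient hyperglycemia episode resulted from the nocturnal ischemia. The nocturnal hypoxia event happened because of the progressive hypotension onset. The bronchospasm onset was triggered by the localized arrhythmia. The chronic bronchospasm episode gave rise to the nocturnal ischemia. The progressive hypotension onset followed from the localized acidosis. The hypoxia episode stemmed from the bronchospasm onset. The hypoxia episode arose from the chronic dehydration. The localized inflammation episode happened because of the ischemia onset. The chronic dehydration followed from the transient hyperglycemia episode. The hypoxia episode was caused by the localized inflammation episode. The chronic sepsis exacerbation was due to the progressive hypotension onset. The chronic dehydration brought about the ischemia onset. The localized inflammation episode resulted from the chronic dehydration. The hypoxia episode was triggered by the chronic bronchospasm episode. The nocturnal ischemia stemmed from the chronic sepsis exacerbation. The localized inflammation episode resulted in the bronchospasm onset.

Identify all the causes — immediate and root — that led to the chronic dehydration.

the chronic bronchospasm episode, the chronic sepsis exacerbation, the localized acidosis, the nocturnal ischemia, the progressive hypotension onset, the transient hyperglycemia episode

Immediate cause of the chronic dehydration: the transient hyperglycemia episode.
Further upstream: the localized acidosis, the progressive hypotension onset, the chronic sepsis exacerbation, the chronic bronchospasm episode, the nocturnal ischemia.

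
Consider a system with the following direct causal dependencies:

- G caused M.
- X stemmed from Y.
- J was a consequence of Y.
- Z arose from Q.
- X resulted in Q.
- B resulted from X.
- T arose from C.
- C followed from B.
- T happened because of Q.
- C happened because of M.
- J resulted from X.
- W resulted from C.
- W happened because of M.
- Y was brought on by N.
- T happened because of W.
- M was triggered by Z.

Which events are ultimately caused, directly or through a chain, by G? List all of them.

Direct effects: M.
2 steps out: C, W.
3 steps out: T.
Not reachable from it: N, Y, X, Q, Z, J, B.

C, M, T, W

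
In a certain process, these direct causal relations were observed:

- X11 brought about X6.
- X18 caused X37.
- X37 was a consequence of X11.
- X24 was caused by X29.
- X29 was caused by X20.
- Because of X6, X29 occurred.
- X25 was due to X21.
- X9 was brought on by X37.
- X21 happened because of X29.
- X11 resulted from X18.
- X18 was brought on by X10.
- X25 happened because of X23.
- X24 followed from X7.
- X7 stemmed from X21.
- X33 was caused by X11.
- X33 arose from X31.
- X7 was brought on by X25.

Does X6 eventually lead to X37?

X6 leads to X29, X21, X25, X7, X24; X37 is not among them.

No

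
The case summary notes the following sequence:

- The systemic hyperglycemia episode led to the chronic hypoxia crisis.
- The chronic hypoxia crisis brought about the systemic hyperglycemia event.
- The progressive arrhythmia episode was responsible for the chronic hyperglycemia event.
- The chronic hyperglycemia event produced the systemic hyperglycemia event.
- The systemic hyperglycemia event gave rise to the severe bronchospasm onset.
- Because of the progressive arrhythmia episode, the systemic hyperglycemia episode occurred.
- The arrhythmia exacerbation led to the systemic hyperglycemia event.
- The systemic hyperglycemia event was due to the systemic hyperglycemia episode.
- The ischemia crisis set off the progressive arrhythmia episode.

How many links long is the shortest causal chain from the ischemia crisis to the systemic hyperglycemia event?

3

Shortest chain: the ischemia crisis → the progressive arrhythmia episode → the systemic hyperglycemia episode → the systemic hyperglycemia event.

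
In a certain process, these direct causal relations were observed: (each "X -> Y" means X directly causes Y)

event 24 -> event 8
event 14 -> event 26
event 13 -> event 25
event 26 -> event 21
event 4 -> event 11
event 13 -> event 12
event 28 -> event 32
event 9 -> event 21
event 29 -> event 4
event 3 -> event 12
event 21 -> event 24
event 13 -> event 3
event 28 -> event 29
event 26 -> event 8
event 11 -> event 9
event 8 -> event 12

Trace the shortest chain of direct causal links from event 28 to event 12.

event 28 → event 29 → event 4 → event 11 → event 9 → event 21 → event 24 → event 8 → event 12

event 28 → event 29
event 29 → event 4
event 4 → event 11
event 11 → event 9
event 9 → event 21
event 21 → event 24
event 24 → event 8
event 8 → event 12
Length: 8 steps.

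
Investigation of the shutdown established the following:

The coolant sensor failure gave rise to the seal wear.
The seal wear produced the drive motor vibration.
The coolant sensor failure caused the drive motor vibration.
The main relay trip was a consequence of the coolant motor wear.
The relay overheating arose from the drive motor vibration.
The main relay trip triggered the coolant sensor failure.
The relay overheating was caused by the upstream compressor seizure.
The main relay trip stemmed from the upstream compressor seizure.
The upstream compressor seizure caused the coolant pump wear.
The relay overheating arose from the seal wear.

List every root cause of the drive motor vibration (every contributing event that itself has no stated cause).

the coolant motor wear, the upstream compressor seizure

Tracing upstream from the drive motor vibration: the drive motor vibration ← the coolant sensor failure ← the main relay trip ← the upstream compressor seizure.
A separate upstream branch: the drive motor vibration ← the coolant sensor failure ← the main relay trip ← the coolant motor wear.
Each of those chain origins has no stated cause.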